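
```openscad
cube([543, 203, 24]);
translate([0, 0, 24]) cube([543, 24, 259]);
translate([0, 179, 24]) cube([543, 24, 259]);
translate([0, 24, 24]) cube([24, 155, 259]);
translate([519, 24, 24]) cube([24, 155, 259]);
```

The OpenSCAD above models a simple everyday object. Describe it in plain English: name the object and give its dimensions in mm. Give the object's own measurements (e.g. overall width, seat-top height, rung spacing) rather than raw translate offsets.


An open-topped rectangular box: outside dimensions 543×203×283 mm, with a uniform wall and base thickness of 24 mm. The base is a full 543×203 slab on the floor; four walls sit on top of the base. The front and back walls (the −y and +y sides) span the full width; the two side walls fit between them.


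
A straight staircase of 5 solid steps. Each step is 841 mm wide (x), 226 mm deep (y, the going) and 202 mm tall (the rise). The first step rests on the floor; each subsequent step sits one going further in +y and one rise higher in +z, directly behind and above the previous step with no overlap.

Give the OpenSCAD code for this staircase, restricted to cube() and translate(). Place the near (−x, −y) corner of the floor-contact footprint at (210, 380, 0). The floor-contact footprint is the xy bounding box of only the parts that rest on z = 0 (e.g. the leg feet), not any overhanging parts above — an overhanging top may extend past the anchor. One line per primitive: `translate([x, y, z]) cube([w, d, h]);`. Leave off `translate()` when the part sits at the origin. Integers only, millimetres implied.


translate([210, 380, 0]) cube([841, 226, 202]);
translate([210, 606, 202]) cube([841, 226, 202]);
translate([210, 832, 404]) cube([841, 226, 202]);
translate([210, 1058, 606]) cube([841, 226, 202]);
translate([210, 1284, 808]) cube([841, 226, 202]);


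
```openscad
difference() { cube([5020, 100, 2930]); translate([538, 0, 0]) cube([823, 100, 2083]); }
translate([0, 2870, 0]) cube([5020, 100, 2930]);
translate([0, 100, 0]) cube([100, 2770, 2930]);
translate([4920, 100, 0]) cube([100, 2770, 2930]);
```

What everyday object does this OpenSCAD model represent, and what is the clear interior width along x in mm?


A single room. The interior width is 4820 mm.

Four walls enclosing a rectangle with a door in the front wall — a room. Outside width 5020 minus two 100 mm walls gives 4820 mm.


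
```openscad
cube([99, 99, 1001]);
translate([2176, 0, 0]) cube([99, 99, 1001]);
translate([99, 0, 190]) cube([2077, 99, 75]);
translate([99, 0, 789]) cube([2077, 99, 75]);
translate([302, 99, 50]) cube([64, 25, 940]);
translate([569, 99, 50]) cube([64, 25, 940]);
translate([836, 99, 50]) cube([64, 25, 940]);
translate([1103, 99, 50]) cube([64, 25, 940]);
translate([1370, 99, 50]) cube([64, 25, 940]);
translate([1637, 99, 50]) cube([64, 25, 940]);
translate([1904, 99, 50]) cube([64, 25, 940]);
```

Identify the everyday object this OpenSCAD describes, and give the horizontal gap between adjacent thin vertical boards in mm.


A fence section. The picket gap is 203 mm.

Two posts, two rails, 7 pickets — a fence section. Span 2077 mm holds 7 pickets of 64 mm with 8 equal gaps: ⌊(2077 − 7·64) / 8⌋ = 203 mm.


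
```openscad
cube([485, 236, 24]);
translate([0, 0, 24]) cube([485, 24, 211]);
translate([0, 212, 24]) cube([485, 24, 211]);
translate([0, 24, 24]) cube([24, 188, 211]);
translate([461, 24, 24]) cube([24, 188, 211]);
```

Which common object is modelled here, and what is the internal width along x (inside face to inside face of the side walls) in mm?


An open box. The internal width is 437 mm.

A 485×236 base slab with four walls standing on it — an open box. The base is 485 mm wide and the walls are 24 mm thick, so the internal width is 485 − 2 × 24 = 437 mm.


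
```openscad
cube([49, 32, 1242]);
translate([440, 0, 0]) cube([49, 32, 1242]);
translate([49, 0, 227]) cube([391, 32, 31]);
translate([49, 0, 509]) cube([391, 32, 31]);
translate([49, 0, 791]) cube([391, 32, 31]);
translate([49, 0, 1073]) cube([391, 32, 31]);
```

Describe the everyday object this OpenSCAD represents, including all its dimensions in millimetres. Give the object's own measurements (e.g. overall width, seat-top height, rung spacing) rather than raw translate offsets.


A straight ladder. Two 49×32 mm vertical rails, 1242 mm tall, stand 489 mm apart (outside-to-outside) with their front faces coplanar on the −y side. 4 rungs, each 32 mm deep and 31 mm tall, span between the inner faces of the rails, front faces flush with the rails. The lowest rung's underside is at z = 227 mm and rungs are spaced 282 mm apart (underside to underside).


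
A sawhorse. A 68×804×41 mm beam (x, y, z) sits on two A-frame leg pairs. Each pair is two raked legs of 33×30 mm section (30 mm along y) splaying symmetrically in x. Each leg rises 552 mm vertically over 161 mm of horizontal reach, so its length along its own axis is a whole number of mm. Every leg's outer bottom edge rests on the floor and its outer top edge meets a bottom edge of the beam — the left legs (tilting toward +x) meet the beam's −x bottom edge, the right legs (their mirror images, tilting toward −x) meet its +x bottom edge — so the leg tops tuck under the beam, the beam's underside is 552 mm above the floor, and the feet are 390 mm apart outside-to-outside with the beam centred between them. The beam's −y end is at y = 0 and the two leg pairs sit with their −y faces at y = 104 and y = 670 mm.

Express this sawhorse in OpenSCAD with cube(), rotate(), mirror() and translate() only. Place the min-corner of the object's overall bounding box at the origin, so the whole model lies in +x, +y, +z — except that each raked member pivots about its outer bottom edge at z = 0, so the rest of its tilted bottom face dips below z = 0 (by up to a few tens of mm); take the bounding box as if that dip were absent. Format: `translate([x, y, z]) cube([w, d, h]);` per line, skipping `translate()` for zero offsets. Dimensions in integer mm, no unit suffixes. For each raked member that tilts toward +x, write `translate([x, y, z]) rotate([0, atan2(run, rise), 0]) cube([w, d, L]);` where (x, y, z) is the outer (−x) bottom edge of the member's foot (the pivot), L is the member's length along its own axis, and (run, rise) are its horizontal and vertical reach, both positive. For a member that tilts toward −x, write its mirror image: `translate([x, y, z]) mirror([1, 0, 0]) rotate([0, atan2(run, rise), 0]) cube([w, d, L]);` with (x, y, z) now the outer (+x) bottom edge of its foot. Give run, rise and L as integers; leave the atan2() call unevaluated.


translate([161, 0, 552]) cube([68, 804, 41]);
translate([0, 104, 0]) rotate([0, atan2(161, 552), 0]) cube([33, 30, 575]);
translate([390, 104, 0]) mirror([1, 0, 0]) rotate([0, atan2(161, 552), 0]) cube([33, 30, 575]);
translate([0, 670, 0]) rotate([0, atan2(161, 552), 0]) cube([33, 30, 575]);
translate([390, 670, 0]) mirror([1, 0, 0]) rotate([0, atan2(161, 552), 0]) cube([33, 30, 575]);


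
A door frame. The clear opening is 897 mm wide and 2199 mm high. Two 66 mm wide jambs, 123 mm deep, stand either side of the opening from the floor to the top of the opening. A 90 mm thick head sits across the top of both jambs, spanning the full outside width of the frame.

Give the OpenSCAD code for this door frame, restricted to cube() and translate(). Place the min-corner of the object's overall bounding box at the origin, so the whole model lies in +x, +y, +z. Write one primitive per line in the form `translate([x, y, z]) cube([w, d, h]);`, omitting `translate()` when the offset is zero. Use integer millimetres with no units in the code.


cube([66, 123, 2199]);
translate([963, 0, 0]) cube([66, 123, 2199]);
translate([0, 0, 2199]) cube([1029, 123, 90]);


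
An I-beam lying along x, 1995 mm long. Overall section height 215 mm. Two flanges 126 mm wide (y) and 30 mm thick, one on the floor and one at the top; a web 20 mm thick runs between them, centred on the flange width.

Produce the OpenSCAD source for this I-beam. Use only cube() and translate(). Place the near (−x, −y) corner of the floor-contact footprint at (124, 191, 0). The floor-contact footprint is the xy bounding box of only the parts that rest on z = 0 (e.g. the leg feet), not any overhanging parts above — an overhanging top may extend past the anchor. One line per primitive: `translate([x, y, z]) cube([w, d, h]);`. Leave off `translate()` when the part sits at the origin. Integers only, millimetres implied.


translate([124, 191, 0]) cube([1995, 126, 30]);
translate([124, 244, 30]) cube([1995, 20, 155]);
translate([124, 191, 185]) cube([1995, 126, 30]);


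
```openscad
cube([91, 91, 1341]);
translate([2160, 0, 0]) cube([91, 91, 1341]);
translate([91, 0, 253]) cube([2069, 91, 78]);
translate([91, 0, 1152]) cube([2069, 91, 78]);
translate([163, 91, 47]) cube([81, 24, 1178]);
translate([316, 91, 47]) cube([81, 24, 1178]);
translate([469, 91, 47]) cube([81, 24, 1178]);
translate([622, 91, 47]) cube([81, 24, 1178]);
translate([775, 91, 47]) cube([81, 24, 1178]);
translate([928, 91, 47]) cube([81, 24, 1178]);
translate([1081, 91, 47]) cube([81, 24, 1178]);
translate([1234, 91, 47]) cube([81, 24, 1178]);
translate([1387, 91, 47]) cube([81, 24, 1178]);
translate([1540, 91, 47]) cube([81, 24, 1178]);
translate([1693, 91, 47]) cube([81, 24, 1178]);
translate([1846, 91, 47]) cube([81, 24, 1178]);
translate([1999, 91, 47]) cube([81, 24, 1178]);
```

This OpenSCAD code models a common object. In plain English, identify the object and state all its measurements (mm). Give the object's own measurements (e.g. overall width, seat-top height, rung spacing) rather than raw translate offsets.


A fence section. Two 91×91 mm posts, 1341 mm tall, stand on the floor with a clear span of 2069 mm between their inner faces. Two horizontal rails of 91×78 mm section span the gap between the posts with their undersides at z = 253 mm and z = 1152 mm, flush with the posts' −y face. 13 pickets, each 81 mm wide, 24 mm thick and 1178 mm tall, are fixed to the +y face of the rails with their bottoms at z = 47 mm, spaced across the span with a 72 mm gap after the −x post and between neighbouring pickets, with 80 mm left before the +x post.


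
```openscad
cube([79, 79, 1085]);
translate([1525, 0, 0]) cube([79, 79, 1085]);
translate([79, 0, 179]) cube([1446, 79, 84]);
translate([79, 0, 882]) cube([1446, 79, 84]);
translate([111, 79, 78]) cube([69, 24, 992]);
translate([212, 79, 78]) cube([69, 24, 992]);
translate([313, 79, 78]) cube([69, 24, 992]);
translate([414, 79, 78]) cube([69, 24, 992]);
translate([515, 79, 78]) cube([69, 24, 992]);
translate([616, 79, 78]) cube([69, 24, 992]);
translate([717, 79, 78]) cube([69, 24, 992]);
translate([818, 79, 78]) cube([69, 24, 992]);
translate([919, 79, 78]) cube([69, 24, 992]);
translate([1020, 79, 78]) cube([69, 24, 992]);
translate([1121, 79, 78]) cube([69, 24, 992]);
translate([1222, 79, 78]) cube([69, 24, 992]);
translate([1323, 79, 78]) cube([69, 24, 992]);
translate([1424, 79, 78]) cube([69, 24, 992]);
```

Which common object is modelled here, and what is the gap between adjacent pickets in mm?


A fence section. The picket gap is 32 mm.

Two posts, two rails, 14 pickets — a fence section. Span 1446 mm holds 14 pickets of 69 mm with 15 equal gaps: ⌊(1446 − 14·69) / 15⌋ = 32 mm.


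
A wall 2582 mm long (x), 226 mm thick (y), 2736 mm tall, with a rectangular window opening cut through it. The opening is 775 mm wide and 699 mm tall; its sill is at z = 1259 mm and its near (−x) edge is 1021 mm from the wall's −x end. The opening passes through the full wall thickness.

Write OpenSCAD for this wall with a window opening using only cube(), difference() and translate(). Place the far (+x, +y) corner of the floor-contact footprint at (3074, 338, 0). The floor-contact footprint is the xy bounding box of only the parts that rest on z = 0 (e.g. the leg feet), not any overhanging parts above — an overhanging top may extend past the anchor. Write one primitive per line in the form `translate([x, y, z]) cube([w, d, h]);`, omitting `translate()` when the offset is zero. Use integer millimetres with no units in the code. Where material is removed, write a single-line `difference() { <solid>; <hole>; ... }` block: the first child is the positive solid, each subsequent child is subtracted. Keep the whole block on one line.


difference() { translate([492, 112, 0]) cube([2582, 226, 2736]); translate([1513, 112, 1259]) cube([775, 226, 699]); }


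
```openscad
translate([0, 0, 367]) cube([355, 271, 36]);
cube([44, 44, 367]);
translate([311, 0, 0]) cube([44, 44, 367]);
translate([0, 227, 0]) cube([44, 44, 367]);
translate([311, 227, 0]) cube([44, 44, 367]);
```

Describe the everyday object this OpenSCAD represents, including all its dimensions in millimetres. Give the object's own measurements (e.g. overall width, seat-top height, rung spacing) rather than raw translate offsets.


A four-legged stool. The seat is a 355×271×36 mm slab whose top surface is at z = 403 mm; four square legs, each 44×44 mm in cross-section, run from the floor (z = 0) to the underside of the seat, each flush with a corner of the seat.


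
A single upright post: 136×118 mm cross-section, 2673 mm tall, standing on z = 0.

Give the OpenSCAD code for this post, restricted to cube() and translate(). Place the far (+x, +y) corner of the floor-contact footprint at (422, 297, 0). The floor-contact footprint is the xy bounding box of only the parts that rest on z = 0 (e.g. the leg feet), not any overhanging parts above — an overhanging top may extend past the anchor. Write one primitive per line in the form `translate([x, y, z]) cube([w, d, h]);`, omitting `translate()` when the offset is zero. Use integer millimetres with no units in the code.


translate([286, 179, 0]) cube([136, 118, 2673]);


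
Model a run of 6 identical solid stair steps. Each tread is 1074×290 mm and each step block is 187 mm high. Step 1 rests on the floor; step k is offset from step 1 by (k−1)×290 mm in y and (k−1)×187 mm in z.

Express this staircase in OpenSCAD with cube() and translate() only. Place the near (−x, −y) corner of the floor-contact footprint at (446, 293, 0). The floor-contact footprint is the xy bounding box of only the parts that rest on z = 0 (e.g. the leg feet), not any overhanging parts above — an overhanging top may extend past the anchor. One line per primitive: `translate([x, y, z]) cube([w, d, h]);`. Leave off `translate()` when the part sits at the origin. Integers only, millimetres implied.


translate([446, 293, 0]) cube([1074, 290, 187]);
translate([446, 583, 187]) cube([1074, 290, 187]);
translate([446, 873, 374]) cube([1074, 290, 187]);
translate([446, 1163, 561]) cube([1074, 290, 187]);
translate([446, 1453, 748]) cube([1074, 290, 187]);
translate([446, 1743, 935]) cube([1074, 290, 187]);


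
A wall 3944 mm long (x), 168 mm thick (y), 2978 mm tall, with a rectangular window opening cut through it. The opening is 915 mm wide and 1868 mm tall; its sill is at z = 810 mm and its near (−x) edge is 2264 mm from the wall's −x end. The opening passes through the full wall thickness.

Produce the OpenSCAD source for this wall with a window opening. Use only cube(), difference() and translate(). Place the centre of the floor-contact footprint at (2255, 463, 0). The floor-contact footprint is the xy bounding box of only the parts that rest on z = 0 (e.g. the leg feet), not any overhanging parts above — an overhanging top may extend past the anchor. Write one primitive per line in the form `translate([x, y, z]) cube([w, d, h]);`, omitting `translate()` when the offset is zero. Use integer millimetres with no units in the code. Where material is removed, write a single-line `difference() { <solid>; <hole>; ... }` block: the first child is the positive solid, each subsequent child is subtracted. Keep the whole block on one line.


difference() { translate([283, 379, 0]) cube([3944, 168, 2978]); translate([2547, 379, 810]) cube([915, 168, 1868]); }


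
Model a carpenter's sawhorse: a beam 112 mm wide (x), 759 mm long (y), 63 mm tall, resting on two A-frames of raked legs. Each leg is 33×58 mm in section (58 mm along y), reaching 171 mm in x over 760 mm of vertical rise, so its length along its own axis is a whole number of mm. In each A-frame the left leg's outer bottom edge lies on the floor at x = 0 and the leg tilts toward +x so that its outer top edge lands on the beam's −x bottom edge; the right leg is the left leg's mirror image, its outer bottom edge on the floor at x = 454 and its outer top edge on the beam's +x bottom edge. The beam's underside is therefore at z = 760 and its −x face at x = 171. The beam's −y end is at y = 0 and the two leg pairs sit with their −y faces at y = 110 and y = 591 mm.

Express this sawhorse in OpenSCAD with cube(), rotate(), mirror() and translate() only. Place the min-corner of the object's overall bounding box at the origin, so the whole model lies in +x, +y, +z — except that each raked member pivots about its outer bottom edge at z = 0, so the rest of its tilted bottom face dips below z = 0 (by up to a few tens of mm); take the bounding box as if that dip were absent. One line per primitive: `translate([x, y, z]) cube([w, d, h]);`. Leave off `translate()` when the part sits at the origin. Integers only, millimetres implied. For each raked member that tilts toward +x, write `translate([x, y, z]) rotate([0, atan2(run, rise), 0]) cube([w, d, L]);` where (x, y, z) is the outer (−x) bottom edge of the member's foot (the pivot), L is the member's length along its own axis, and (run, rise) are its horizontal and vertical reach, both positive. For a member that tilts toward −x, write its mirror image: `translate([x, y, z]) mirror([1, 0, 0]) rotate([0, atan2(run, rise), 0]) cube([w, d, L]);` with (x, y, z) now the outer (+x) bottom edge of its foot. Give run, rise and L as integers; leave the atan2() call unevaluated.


translate([171, 0, 760]) cube([112, 759, 63]);
translate([0, 110, 0]) rotate([0, atan2(171, 760), 0]) cube([33, 58, 779]);
translate([454, 110, 0]) mirror([1, 0, 0]) rotate([0, atan2(171, 760), 0]) cube([33, 58, 779]);
translate([0, 591, 0]) rotate([0, atan2(171, 760), 0]) cube([33, 58, 779]);
translate([454, 591, 0]) mirror([1, 0, 0]) rotate([0, atan2(171, 760), 0]) cube([33, 58, 779]);


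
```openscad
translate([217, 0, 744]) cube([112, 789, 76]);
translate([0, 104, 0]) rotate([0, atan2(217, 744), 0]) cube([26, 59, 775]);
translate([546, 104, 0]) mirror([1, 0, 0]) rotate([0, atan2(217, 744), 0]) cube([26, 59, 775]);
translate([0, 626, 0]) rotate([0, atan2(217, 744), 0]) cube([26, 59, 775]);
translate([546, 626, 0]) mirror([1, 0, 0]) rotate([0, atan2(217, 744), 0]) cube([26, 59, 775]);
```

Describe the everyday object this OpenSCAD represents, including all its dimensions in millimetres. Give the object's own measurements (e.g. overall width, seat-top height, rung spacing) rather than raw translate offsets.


A sawhorse. A 112×789×76 mm beam (x, y, z) sits on two A-frame leg pairs. Each pair is two raked legs of 26×59 mm section (59 mm along y) splaying symmetrically in x. Each leg rises 744 mm vertically over 217 mm of horizontal reach and is 775 mm long along its own axis. Every leg's outer bottom edge rests on the floor and its outer top edge meets a bottom edge of the beam — the left legs (tilting toward +x) meet the beam's −x bottom edge, the right legs (their mirror images, tilting toward −x) meet its +x bottom edge — so the leg tops tuck under the beam, the beam's underside is 744 mm above the floor, and the feet are 546 mm apart outside-to-outside with the beam centred between them. The two leg pairs are set in 104 mm from either end of the beam.


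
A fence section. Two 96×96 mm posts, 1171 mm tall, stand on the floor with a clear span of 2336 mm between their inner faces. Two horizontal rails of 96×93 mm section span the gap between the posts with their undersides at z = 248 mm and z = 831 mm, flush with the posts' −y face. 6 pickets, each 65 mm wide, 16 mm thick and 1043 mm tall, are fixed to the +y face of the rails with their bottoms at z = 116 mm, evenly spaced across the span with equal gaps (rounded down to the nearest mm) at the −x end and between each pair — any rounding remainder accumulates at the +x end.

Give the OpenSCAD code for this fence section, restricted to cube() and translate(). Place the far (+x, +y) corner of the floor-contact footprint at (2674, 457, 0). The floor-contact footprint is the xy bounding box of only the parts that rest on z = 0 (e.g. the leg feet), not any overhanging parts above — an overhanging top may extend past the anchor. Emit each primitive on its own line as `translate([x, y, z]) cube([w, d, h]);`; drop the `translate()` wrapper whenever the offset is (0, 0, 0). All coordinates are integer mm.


translate([146, 361, 0]) cube([96, 96, 1171]);
translate([2578, 361, 0]) cube([96, 96, 1171]);
translate([242, 361, 248]) cube([2336, 96, 93]);
translate([242, 361, 831]) cube([2336, 96, 93]);
translate([520, 457, 116]) cube([65, 16, 1043]);
translate([863, 457, 116]) cube([65, 16, 1043]);
translate([1206, 457, 116]) cube([65, 16, 1043]);
translate([1549, 457, 116]) cube([65, 16, 1043]);
translate([1892, 457, 116]) cube([65, 16, 1043]);
translate([2235, 457, 116]) cube([65, 16, 1043]);


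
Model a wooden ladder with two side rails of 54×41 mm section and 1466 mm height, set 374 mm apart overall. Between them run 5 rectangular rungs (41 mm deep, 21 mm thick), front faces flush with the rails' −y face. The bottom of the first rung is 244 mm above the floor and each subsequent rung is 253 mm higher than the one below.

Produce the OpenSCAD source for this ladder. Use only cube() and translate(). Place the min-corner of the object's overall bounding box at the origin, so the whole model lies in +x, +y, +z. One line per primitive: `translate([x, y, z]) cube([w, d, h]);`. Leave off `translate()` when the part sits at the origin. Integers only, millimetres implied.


cube([54, 41, 1466]);
translate([320, 0, 0]) cube([54, 41, 1466]);
translate([54, 0, 244]) cube([266, 41, 21]);
translate([54, 0, 497]) cube([266, 41, 21]);
translate([54, 0, 750]) cube([266, 41, 21]);
translate([54, 0, 1003]) cube([266, 41, 21]);
translate([54, 0, 1256]) cube([266, 41, 21]);


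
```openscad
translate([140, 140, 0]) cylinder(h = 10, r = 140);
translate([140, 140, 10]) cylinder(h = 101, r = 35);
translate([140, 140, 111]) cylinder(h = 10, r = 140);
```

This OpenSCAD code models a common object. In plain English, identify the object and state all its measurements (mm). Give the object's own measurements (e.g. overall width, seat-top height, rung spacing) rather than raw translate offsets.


A spool: two coaxial disc flanges of radius 140 mm and thickness 10 mm, joined by a core cylinder of radius 35 mm and height 101 mm. The lower flange rests on z = 0 and the three cylinders share a vertical axis.


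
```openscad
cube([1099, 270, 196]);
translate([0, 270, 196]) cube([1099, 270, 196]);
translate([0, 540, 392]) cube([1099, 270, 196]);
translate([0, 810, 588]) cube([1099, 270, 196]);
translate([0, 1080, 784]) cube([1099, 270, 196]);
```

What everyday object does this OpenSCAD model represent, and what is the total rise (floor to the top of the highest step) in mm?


A staircase. The total rise is 980 mm.

5 identical blocks, each offset up and back from the previous — a staircase. Each step is 196 mm tall and there are 5 of them, so the total rise is 5 × 196 = 980 mm.


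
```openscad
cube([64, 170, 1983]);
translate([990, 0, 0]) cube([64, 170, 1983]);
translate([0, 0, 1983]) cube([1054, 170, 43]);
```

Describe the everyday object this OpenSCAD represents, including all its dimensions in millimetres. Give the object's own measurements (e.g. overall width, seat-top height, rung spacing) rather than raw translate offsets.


A door frame. The clear opening is 926 mm wide and 1983 mm high. Two 64 mm wide jambs, 170 mm deep, stand either side of the opening from the floor to the top of the opening. A 43 mm thick head sits across the top of both jambs, spanning the full outside width of the frame.


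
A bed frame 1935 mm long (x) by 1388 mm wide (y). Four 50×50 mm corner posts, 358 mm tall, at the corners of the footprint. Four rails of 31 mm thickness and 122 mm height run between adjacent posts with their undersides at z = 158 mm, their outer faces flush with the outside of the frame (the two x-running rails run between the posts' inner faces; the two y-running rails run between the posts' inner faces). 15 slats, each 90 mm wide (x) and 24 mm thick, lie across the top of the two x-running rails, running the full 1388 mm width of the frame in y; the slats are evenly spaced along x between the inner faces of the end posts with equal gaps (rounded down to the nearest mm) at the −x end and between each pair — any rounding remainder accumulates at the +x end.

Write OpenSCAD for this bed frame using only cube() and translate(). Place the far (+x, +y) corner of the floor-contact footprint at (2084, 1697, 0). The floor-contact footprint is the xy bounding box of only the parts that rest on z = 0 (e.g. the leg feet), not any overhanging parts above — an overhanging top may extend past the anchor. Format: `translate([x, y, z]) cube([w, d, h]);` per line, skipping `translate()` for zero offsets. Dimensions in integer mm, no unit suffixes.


// slat z = rail_z + rail_h = 158 + 122 = 280
// slat gap = ⌊(1835 − 15·90) / 16⌋ = 30
translate([149, 309, 0]) cube([50, 50, 358]);
translate([149, 1647, 0]) cube([50, 50, 358]);
translate([2034, 309, 0]) cube([50, 50, 358]);
translate([2034, 1647, 0]) cube([50, 50, 358]);
translate([199, 309, 158]) cube([1835, 31, 122]);
translate([199, 1666, 158]) cube([1835, 31, 122]);
translate([149, 359, 158]) cube([31, 1288, 122]);
translate([2053, 359, 158]) cube([31, 1288, 122]);
translate([229, 309, 280]) cube([90, 1388, 24]);
translate([349, 309, 280]) cube([90, 1388, 24]);
translate([469, 309, 280]) cube([90, 1388, 24]);
translate([589, 309, 280]) cube([90, 1388, 24]);
translate([709, 309, 280]) cube([90, 1388, 24]);
translate([829, 309, 280]) cube([90, 1388, 24]);
translate([949, 309, 280]) cube([90, 1388, 24]);
translate([1069, 309, 280]) cube([90, 1388, 24]);
translate([1189, 309, 280]) cube([90, 1388, 24]);
translate([1309, 309, 280]) cube([90, 1388, 24]);
translate([1429, 309, 280]) cube([90, 1388, 24]);
translate([1549, 309, 280]) cube([90, 1388, 24]);
translate([1669, 309, 280]) cube([90, 1388, 24]);
translate([1789, 309, 280]) cube([90, 1388, 24]);
translate([1909, 309, 280]) cube([90, 1388, 24]);


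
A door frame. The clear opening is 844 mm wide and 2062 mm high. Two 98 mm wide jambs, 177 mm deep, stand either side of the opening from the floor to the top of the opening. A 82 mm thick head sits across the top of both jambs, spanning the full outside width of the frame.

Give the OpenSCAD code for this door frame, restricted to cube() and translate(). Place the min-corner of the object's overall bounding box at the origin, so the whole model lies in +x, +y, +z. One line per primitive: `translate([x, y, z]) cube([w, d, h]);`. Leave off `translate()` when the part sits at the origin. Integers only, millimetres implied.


cube([98, 177, 2062]);
translate([942, 0, 0]) cube([98, 177, 2062]);
translate([0, 0, 2062]) cube([1040, 177, 82]);


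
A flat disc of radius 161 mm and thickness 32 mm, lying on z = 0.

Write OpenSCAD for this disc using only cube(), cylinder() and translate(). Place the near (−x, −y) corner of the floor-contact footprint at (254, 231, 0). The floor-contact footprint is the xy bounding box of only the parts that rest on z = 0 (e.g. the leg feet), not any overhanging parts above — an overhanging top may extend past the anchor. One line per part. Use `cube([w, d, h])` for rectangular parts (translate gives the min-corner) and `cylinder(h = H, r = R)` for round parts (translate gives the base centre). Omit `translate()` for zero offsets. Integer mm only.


translate([415, 392, 0]) cylinder(h = 32, r = 161);


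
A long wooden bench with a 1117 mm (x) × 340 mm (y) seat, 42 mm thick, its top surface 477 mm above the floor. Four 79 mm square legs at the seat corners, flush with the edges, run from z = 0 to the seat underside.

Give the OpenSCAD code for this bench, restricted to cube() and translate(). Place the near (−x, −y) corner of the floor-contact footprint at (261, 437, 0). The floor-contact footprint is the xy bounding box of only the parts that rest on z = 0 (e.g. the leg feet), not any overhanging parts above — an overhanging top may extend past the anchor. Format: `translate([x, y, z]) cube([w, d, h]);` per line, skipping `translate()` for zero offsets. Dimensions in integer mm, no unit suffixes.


translate([261, 437, 435]) cube([1117, 340, 42]);
translate([261, 437, 0]) cube([79, 79, 435]);
translate([261, 698, 0]) cube([79, 79, 435]);
translate([1299, 437, 0]) cube([79, 79, 435]);
translate([1299, 698, 0]) cube([79, 79, 435]);


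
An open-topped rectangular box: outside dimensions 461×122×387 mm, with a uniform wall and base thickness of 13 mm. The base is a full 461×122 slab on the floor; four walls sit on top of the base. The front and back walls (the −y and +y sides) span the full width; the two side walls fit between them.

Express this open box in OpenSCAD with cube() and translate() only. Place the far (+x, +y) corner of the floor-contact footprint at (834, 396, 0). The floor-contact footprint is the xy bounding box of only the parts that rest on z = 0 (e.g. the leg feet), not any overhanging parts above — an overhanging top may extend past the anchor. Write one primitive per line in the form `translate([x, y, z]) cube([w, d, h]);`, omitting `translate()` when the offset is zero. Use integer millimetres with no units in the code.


translate([373, 274, 0]) cube([461, 122, 13]);
translate([373, 274, 13]) cube([461, 13, 374]);
translate([373, 383, 13]) cube([461, 13, 374]);
translate([373, 287, 13]) cube([13, 96, 374]);
translate([821, 287, 13]) cube([13, 96, 374]);


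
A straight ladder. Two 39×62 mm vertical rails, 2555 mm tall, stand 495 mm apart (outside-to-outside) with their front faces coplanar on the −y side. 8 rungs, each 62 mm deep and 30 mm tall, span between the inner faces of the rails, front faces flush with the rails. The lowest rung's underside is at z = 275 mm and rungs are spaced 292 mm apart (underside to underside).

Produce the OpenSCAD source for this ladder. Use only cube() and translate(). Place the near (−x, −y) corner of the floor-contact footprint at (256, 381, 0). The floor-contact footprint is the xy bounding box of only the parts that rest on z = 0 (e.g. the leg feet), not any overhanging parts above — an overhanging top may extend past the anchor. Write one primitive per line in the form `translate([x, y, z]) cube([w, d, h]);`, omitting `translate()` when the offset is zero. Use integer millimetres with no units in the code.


translate([256, 381, 0]) cube([39, 62, 2555]);
translate([712, 381, 0]) cube([39, 62, 2555]);
translate([295, 381, 275]) cube([417, 62, 30]);
translate([295, 381, 567]) cube([417, 62, 30]);
translate([295, 381, 859]) cube([417, 62, 30]);
translate([295, 381, 1151]) cube([417, 62, 30]);
translate([295, 381, 1443]) cube([417, 62, 30]);
translate([295, 381, 1735]) cube([417, 62, 30]);
translate([295, 381, 2027]) cube([417, 62, 30]);
translate([295, 381, 2319]) cube([417, 62, 30]);


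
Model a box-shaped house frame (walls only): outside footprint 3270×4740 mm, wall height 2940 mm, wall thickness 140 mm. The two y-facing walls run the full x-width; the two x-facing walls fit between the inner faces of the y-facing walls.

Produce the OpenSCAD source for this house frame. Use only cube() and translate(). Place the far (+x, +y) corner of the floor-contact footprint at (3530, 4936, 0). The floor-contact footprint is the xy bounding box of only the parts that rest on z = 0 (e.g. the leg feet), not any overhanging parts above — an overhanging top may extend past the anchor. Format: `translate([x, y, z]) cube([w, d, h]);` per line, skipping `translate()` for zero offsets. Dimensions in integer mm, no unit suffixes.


translate([260, 196, 0]) cube([3270, 140, 2940]);
translate([260, 4796, 0]) cube([3270, 140, 2940]);
translate([260, 336, 0]) cube([140, 4460, 2940]);
translate([3390, 336, 0]) cube([140, 4460, 2940]);


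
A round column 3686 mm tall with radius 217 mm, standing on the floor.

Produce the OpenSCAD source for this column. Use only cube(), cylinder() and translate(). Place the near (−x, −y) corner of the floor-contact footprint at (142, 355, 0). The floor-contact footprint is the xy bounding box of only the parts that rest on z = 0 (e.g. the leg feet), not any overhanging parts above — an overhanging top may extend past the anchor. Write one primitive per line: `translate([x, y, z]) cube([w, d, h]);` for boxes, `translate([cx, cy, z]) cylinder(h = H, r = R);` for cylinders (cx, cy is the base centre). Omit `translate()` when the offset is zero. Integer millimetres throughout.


translate([359, 572, 0]) cylinder(h = 3686, r = 217);


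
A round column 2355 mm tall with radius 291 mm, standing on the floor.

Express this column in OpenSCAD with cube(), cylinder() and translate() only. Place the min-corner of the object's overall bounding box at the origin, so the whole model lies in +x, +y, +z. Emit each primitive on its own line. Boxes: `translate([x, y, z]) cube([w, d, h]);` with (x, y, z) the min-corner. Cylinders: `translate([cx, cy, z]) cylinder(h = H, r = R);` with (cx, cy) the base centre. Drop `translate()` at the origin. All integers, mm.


translate([291, 291, 0]) cylinder(h = 2355, r = 291);


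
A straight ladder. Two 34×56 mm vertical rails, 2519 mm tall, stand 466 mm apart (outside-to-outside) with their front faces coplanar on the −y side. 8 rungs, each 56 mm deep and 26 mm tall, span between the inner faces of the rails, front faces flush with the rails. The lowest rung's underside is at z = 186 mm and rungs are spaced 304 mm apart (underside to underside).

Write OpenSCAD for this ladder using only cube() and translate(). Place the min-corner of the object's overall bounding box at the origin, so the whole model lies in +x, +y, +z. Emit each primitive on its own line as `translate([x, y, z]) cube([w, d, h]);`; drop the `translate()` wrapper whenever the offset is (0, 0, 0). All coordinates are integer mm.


cube([34, 56, 2519]);
translate([432, 0, 0]) cube([34, 56, 2519]);
translate([34, 0, 186]) cube([398, 56, 26]);
translate([34, 0, 490]) cube([398, 56, 26]);
translate([34, 0, 794]) cube([398, 56, 26]);
translate([34, 0, 1098]) cube([398, 56, 26]);
translate([34, 0, 1402]) cube([398, 56, 26]);
translate([34, 0, 1706]) cube([398, 56, 26]);
translate([34, 0, 2010]) cube([398, 56, 26]);
translate([34, 0, 2314]) cube([398, 56, 26]);


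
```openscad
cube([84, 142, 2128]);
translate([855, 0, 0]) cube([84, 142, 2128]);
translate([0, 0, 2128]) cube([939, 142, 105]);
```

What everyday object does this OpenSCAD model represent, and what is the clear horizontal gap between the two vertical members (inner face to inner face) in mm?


A door frame. The clear opening width is 771 mm.

Two 2128 mm tall posts with a header on top — a door frame. The left jamb is 84 mm wide at x = 0; the right jamb starts at x = 855. The clear opening is 855 − 84 = 771 mm.


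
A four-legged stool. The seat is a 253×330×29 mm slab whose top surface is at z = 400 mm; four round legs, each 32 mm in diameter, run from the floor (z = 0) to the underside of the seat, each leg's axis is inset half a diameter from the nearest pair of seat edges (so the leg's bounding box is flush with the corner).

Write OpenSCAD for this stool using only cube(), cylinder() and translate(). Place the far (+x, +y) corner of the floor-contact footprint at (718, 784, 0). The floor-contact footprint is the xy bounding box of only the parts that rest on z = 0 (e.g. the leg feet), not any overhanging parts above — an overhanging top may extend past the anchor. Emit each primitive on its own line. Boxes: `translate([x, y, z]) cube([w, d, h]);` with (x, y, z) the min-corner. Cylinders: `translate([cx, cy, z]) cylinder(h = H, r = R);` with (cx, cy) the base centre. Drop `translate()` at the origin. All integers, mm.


translate([465, 454, 371]) cube([253, 330, 29]);
translate([481, 470, 0]) cylinder(h = 371, r = 16);
translate([702, 470, 0]) cylinder(h = 371, r = 16);
translate([481, 768, 0]) cylinder(h = 371, r = 16);
translate([702, 768, 0]) cylinder(h = 371, r = 16);


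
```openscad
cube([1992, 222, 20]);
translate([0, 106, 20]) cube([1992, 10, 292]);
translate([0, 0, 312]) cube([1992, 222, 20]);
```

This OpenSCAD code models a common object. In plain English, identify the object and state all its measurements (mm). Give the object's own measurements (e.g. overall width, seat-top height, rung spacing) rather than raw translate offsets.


An I-beam lying along x, 1992 mm long. Overall section height 332 mm. Two flanges 222 mm wide (y) and 20 mm thick, one on the floor and one at the top; a web 10 mm thick runs between them, centred on the flange width.


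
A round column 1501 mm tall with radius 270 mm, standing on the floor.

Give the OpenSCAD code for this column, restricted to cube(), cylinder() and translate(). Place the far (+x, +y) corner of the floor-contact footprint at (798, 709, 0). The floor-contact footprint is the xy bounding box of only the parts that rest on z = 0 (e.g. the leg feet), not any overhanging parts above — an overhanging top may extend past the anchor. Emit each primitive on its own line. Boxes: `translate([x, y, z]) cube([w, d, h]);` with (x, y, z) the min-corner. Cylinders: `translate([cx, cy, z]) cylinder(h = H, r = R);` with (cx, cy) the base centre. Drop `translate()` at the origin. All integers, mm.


translate([528, 439, 0]) cylinder(h = 1501, r = 270);


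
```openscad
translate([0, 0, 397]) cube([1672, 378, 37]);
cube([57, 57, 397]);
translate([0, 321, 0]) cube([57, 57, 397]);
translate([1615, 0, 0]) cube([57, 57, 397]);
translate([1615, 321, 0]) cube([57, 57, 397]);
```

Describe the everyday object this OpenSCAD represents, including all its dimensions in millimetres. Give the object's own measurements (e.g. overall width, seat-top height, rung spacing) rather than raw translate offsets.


A bench: a 1672×378 mm seat slab, 37 mm thick, top at z = 434 mm, on four 57×57 mm square legs flush with the seat corners and standing on z = 0.


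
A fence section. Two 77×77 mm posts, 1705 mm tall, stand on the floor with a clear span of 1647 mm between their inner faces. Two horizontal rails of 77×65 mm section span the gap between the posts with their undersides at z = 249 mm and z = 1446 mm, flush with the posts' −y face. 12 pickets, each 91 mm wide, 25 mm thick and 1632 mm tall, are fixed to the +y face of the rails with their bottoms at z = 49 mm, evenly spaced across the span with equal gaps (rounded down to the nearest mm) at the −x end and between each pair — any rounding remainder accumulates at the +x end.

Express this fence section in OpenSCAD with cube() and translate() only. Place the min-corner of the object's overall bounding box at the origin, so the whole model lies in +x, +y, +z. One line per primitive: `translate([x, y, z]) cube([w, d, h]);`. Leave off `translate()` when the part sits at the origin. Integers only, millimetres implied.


cube([77, 77, 1705]);
translate([1724, 0, 0]) cube([77, 77, 1705]);
translate([77, 0, 249]) cube([1647, 77, 65]);
translate([77, 0, 1446]) cube([1647, 77, 65]);
translate([119, 77, 49]) cube([91, 25, 1632]);
translate([252, 77, 49]) cube([91, 25, 1632]);
translate([385, 77, 49]) cube([91, 25, 1632]);
translate([518, 77, 49]) cube([91, 25, 1632]);
translate([651, 77, 49]) cube([91, 25, 1632]);
translate([784, 77, 49]) cube([91, 25, 1632]);
translate([917, 77, 49]) cube([91, 25, 1632]);
translate([1050, 77, 49]) cube([91, 25, 1632]);
translate([1183, 77, 49]) cube([91, 25, 1632]);
translate([1316, 77, 49]) cube([91, 25, 1632]);
translate([1449, 77, 49]) cube([91, 25, 1632]);
translate([1582, 77, 49]) cube([91, 25, 1632]);
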